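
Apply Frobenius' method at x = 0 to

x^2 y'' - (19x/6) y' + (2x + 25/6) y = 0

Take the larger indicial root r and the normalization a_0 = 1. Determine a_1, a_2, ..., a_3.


Write in Frobenius form y'' + (p(x)/x) y' + (q(x)/x^2) y = 0:
  p(x) = -19/6,  q(x) = 2x + 25/6.
Indicial equation: r(r-1) + (-19/6) r + (25/6) = 0 -> roots r_1 = 5/2, r_2 = 5/3.
Take r = r_1 = 5/2. Let y(x) = x^r sum_{n>=0} a_n x^n with a_0 = 1.
Substitute y = x^r sum a_n x^n and match x^{r+n}. The recurrence is
  D(n) a_n + 2 a_{n-1} = 0,  where D(n) = (r+n)(r+n-1) + (-19/6)(r+n) + (25/6).
  a_n = -2 / D(n) * a_{n-1}.
Since the indicial polynomial factors as (r - r_1)(r - r_2), D(n) = (r_1 + n - r_1)(r_1 + n - r_2) = n(n + 5/6).
Evaluating step by step (a_0 = 1):
  n = 1: D(1) = 1(1 + 5/6) = 11/6; numerator = -2(1) = -2; a_1 = (-2)/(11/6) = -12/11
  n = 2: D(2) = 2(2 + 5/6) = 17/3; numerator = -2(-12/11) = 24/11; a_2 = (24/11)/(17/3) = 72/187
  n = 3: D(3) = 3(3 + 5/6) = 23/2; numerator = -2(72/187) = -144/187; a_3 = (-144/187)/(23/2) = -288/4301

r = 5/2; a_0 = 1; a_1 = -12/11; a_2 = 72/187; a_3 = -288/4301


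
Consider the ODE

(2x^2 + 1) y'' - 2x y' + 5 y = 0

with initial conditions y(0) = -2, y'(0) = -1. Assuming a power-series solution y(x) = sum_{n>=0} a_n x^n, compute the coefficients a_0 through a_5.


Ansatz: y(x) = sum_{n>=0} a_n x^n, so y'(x) = sum_{n>=1} n a_n x^(n-1) and y''(x) = sum_{n>=2} n(n-1) a_n x^(n-2).
Substitute into P(x) y'' + Q(x) y' + R(x) y = 0 with P(x) = 2x^2 + 1, Q(x) = -2x, R(x) = 5, and match powers of x.
Initial conditions: a_0 = -2, a_1 = -1.
Setting the coefficient of each power of x to zero and solving order by order (substituting the coefficients already found):
  x^0: 2 a_2 + 5 a_0 = 0  ->  2 a_2 = -5 a_0 = 10  ->  a_2 = 5
  x^1: 6 a_3 + 3 a_1 = 0  ->  6 a_3 = -3 a_1 = 3  ->  a_3 = 1/2
  x^2: 12 a_4 + 5 a_2 = 0  ->  12 a_4 = -5 a_2 = -25  ->  a_4 = -25/12
  x^3: 20 a_5 + 11 a_3 = 0  ->  20 a_5 = -11 a_3 = -11/2  ->  a_5 = -11/40
Truncated series: y(x) = -2 - x + 5 x^2 + (1/2) x^3 - (25/12) x^4 - (11/40) x^5 + O(x^6).

a_0 = -2; a_1 = -1; a_2 = 5; a_3 = 1/2; a_4 = -25/12; a_5 = -11/40


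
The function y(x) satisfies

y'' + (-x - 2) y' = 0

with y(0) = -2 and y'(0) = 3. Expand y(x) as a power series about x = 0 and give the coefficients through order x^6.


Ansatz: y(x) = sum_{n>=0} a_n x^n, so y'(x) = sum_{n>=1} n a_n x^(n-1) and y''(x) = sum_{n>=2} n(n-1) a_n x^(n-2).
Substitute into P(x) y'' + Q(x) y' + R(x) y = 0 with P(x) = 1, Q(x) = -x - 2, R(x) = 0, and match powers of x.
Initial conditions: a_0 = -2, a_1 = 3.
Setting the coefficient of each power of x to zero and solving order by order (substituting the coefficients already found):
  x^0: 2 a_2 - 2 a_1 = 0  ->  2 a_2 = 2 a_1 = 6  ->  a_2 = 3
  x^1: 6 a_3 - 4 a_2 - a_1 = 0  ->  6 a_3 = 4 a_2 + a_1 = 15  ->  a_3 = 5/2
  x^2: 12 a_4 - 6 a_3 - 2 a_2 = 0  ->  12 a_4 = 6 a_3 + 2 a_2 = 21  ->  a_4 = 7/4
  x^3: 20 a_5 - 8 a_4 - 3 a_3 = 0  ->  20 a_5 = 8 a_4 + 3 a_3 = 43/2  ->  a_5 = 43/40
  x^4: 30 a_6 - 10 a_5 - 4 a_4 = 0  ->  30 a_6 = 10 a_5 + 4 a_4 = 71/4  ->  a_6 = 71/120
Truncated series: y(x) = -2 + 3 x + 3 x^2 + (5/2) x^3 + (7/4) x^4 + (43/40) x^5 + (71/120) x^6 + O(x^7).

a_0 = -2; a_1 = 3; a_2 = 3; a_3 = 5/2; a_4 = 7/4; a_5 = 43/40; a_6 = 71/120


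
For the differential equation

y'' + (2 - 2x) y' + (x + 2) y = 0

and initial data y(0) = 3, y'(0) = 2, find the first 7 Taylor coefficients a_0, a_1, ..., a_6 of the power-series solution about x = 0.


Ansatz: y(x) = sum_{n>=0} a_n x^n, so y'(x) = sum_{n>=1} n a_n x^(n-1) and y''(x) = sum_{n>=2} n(n-1) a_n x^(n-2).
Substitute into P(x) y'' + Q(x) y' + R(x) y = 0 with P(x) = 1, Q(x) = 2 - 2x, R(x) = x + 2, and match powers of x.
Initial conditions: a_0 = 3, a_1 = 2.
Setting the coefficient of each power of x to zero and solving order by order (substituting the coefficients already found):
  x^0: 2 a_2 + 2 a_1 + 2 a_0 = 0  ->  2 a_2 = -2 a_1 - 2 a_0 = -10  ->  a_2 = -5
  x^1: 6 a_3 + 4 a_2 + a_0 = 0  ->  6 a_3 = -4 a_2 - a_0 = 17  ->  a_3 = 17/6
  x^2: 12 a_4 + 6 a_3 - 2 a_2 + a_1 = 0  ->  12 a_4 = -6 a_3 + 2 a_2 - a_1 = -29  ->  a_4 = -29/12
  x^3: 20 a_5 + 8 a_4 - 4 a_3 + a_2 = 0  ->  20 a_5 = -8 a_4 + 4 a_3 - a_2 = 107/3  ->  a_5 = 107/60
  x^4: 30 a_6 + 10 a_5 - 6 a_4 + a_3 = 0  ->  30 a_6 = -10 a_5 + 6 a_4 - a_3 = -211/6  ->  a_6 = -211/180
Truncated series: y(x) = 3 + 2 x - 5 x^2 + (17/6) x^3 - (29/12) x^4 + (107/60) x^5 - (211/180) x^6 + O(x^7).

a_0 = 3; a_1 = 2; a_2 = -5; a_3 = 17/6; a_4 = -29/12; a_5 = 107/60; a_6 = -211/180


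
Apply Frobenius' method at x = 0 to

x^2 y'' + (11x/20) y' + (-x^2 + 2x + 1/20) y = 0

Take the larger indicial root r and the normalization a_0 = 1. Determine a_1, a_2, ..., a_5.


Write in Frobenius form y'' + (p(x)/x) y' + (q(x)/x^2) y = 0:
  p(x) = 11/20,  q(x) = -x^2 + 2x + 1/20.
Indicial equation: r(r-1) + (11/20) r + (1/20) = 0 -> roots r_1 = 1/4, r_2 = 1/5.
Take r = r_1 = 1/4. Let y(x) = x^r sum_{n>=0} a_n x^n with a_0 = 1.
Substitute y = x^r sum a_n x^n and match x^{r+n}. The recurrence is
  D(n) a_n + 2 a_{n-1} - 1 a_{n-2} = 0,  where D(n) = (r+n)(r+n-1) + (11/20)(r+n) + (1/20).
  a_n = [-2 a_{n-1} + 1 a_{n-2}] / D(n).
Since the indicial polynomial factors as (r - r_1)(r - r_2), D(n) = (r_1 + n - r_1)(r_1 + n - r_2) = n(n + 1/20).
Evaluating step by step (a_0 = 1):
  n = 1: D(1) = 1(1 + 1/20) = 21/20; numerator = -2(1) = -2; a_1 = (-2)/(21/20) = -40/21
  n = 2: D(2) = 2(2 + 1/20) = 41/10; numerator = -2(-40/21) + 1(1) = 101/21; a_2 = (101/21)/(41/10) = 1010/861
  n = 3: D(3) = 3(3 + 1/20) = 183/20; numerator = -2(1010/861) + 1(-40/21) = -1220/287; a_3 = (-1220/287)/(183/20) = -400/861
  n = 4: D(4) = 4(4 + 1/20) = 81/5; numerator = -2(-400/861) + 1(1010/861) = 1810/861; a_4 = (1810/861)/(81/5) = 9050/69741
  n = 5: D(5) = 5(5 + 1/20) = 101/4; numerator = -2(9050/69741) + 1(-400/861) = -50500/69741; a_5 = (-50500/69741)/(101/4) = -2000/69741

r = 1/4; a_0 = 1; a_1 = -40/21; a_2 = 1010/861; a_3 = -400/861; a_4 = 9050/69741; a_5 = -2000/69741


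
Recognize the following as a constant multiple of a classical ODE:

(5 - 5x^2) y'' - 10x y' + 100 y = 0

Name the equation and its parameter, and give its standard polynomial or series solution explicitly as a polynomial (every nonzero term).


All three coefficients share the factor 5; dividing through by 5 gives  (1 - x^2) y'' - 2x y' + 20 y = 0.
This matches the Legendre equation (1 - x^2) y'' - 2x y' + n(n+1) y = 0 (note the -2x y' term) with n(n+1) = 20, so n = 4; the polynomial solution is P_4(x).
With y = sum_k a_k x^k, matching x^k gives (k+2)(k+1) a_{k+2} = [k(k+1) - n(n+1)] a_k = (k - 4)(k + 5) a_k. The right side vanishes at k = 4, so the series with the parity of 4 terminates at degree 4.
Standard normalization (P_n(1) = 1): leading coefficient (2n)!/(2^n (n!)^2) = 40320/(16*576) = 35/8, so a_4 = 35/8. Work downward with a_k = (k+1)(k+2) a_{k+2} / ((k - 4)(k + 5)):
  a_2 = (3)(4)(35/8) / ((2 - 4)(2 + 5)) = (105/2)/(-14) = -15/4
  a_0 = (1)(2)(-15/4) / ((0 - 4)(0 + 5)) = (-15/2)/(-20) = 3/8
Hence P_4(x) = 35 x^4/8 - 15 x^2/4 + 3/8.

P_4(x); series = 35 x^4/8 - 15 x^2/4 + 3/8


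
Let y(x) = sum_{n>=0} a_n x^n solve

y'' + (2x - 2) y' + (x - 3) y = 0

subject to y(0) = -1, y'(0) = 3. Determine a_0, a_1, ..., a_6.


Ansatz: y(x) = sum_{n>=0} a_n x^n, so y'(x) = sum_{n>=1} n a_n x^(n-1) and y''(x) = sum_{n>=2} n(n-1) a_n x^(n-2).
Substitute into P(x) y'' + Q(x) y' + R(x) y = 0 with P(x) = 1, Q(x) = 2x - 2, R(x) = x - 3, and match powers of x.
Initial conditions: a_0 = -1, a_1 = 3.
Setting the coefficient of each power of x to zero and solving order by order (substituting the coefficients already found):
  x^0: 2 a_2 - 2 a_1 - 3 a_0 = 0  ->  2 a_2 = 2 a_1 + 3 a_0 = 3  ->  a_2 = 3/2
  x^1: 6 a_3 - 4 a_2 - a_1 + a_0 = 0  ->  6 a_3 = 4 a_2 + a_1 - a_0 = 10  ->  a_3 = 5/3
  x^2: 12 a_4 - 6 a_3 + a_2 + a_1 = 0  ->  12 a_4 = 6 a_3 - a_2 - a_1 = 11/2  ->  a_4 = 11/24
  x^3: 20 a_5 - 8 a_4 + 3 a_3 + a_2 = 0  ->  20 a_5 = 8 a_4 - 3 a_3 - a_2 = -17/6  ->  a_5 = -17/120
  x^4: 30 a_6 - 10 a_5 + 5 a_4 + a_3 = 0  ->  30 a_6 = 10 a_5 - 5 a_4 - a_3 = -43/8  ->  a_6 = -43/240
Truncated series: y(x) = -1 + 3 x + (3/2) x^2 + (5/3) x^3 + (11/24) x^4 - (17/120) x^5 - (43/240) x^6 + O(x^7).

a_0 = -1; a_1 = 3; a_2 = 3/2; a_3 = 5/3; a_4 = 11/24; a_5 = -17/120; a_6 = -43/240


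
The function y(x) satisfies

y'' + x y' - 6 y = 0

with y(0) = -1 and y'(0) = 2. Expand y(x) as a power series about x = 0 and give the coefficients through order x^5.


Ansatz: y(x) = sum_{n>=0} a_n x^n, so y'(x) = sum_{n>=1} n a_n x^(n-1) and y''(x) = sum_{n>=2} n(n-1) a_n x^(n-2).
Substitute into P(x) y'' + Q(x) y' + R(x) y = 0 with P(x) = 1, Q(x) = x, R(x) = -6, and match powers of x.
Initial conditions: a_0 = -1, a_1 = 2.
Setting the coefficient of each power of x to zero and solving order by order (substituting the coefficients already found):
  x^0: 2 a_2 - 6 a_0 = 0  ->  2 a_2 = 6 a_0 = -6  ->  a_2 = -3
  x^1: 6 a_3 - 5 a_1 = 0  ->  6 a_3 = 5 a_1 = 10  ->  a_3 = 5/3
  x^2: 12 a_4 - 4 a_2 = 0  ->  12 a_4 = 4 a_2 = -12  ->  a_4 = -1
  x^3: 20 a_5 - 3 a_3 = 0  ->  20 a_5 = 3 a_3 = 5  ->  a_5 = 1/4
Truncated series: y(x) = -1 + 2 x - 3 x^2 + (5/3) x^3 - x^4 + (1/4) x^5 + O(x^6).

a_0 = -1; a_1 = 2; a_2 = -3; a_3 = 5/3; a_4 = -1; a_5 = 1/4


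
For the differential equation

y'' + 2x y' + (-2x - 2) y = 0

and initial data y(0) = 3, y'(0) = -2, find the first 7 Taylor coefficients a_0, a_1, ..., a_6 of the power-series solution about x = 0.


Ansatz: y(x) = sum_{n>=0} a_n x^n, so y'(x) = sum_{n>=1} n a_n x^(n-1) and y''(x) = sum_{n>=2} n(n-1) a_n x^(n-2).
Substitute into P(x) y'' + Q(x) y' + R(x) y = 0 with P(x) = 1, Q(x) = 2x, R(x) = -2x - 2, and match powers of x.
Initial conditions: a_0 = 3, a_1 = -2.
Setting the coefficient of each power of x to zero and solving order by order (substituting the coefficients already found):
  x^0: 2 a_2 - 2 a_0 = 0  ->  2 a_2 = 2 a_0 = 6  ->  a_2 = 3
  x^1: 6 a_3 - 2 a_0 = 0  ->  6 a_3 = 2 a_0 = 6  ->  a_3 = 1
  x^2: 12 a_4 + 2 a_2 - 2 a_1 = 0  ->  12 a_4 = -2 a_2 + 2 a_1 = -10  ->  a_4 = -5/6
  x^3: 20 a_5 + 4 a_3 - 2 a_2 = 0  ->  20 a_5 = -4 a_3 + 2 a_2 = 2  ->  a_5 = 1/10
  x^4: 30 a_6 + 6 a_4 - 2 a_3 = 0  ->  30 a_6 = -6 a_4 + 2 a_3 = 7  ->  a_6 = 7/30
Truncated series: y(x) = 3 - 2 x + 3 x^2 + x^3 - (5/6) x^4 + (1/10) x^5 + (7/30) x^6 + O(x^7).

a_0 = 3; a_1 = -2; a_2 = 3; a_3 = 1; a_4 = -5/6; a_5 = 1/10; a_6 = 7/30


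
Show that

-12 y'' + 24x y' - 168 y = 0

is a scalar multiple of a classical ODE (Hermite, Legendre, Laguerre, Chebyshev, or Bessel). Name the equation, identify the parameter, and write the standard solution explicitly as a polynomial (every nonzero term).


All three coefficients share the factor -12; dividing through by -12 gives  y'' - 2x y' + 14 y = 0.
This matches the Hermite equation y'' - 2x y' + 2n y = 0 with 2n = 14, so n = 7; the polynomial solution is H_7(x).
With y = sum_k a_k x^k, matching x^k gives (k+2)(k+1) a_{k+2} = 2(k - n) a_k = 2(k - 7) a_k. The right side vanishes at k = 7, so the series with the parity of 7 terminates at degree 7.
Standard normalization: leading coefficient of H_n is 2^n, so a_7 = 2^7 = 128. Work downward with a_k = (k+1)(k+2) a_{k+2} / (2(k - n)):
  a_5 = (6)(7)(128) / (2(5 - 7)) = 5376/(-4) = -1344
  a_3 = (4)(5)(-1344) / (2(3 - 7)) = -26880/(-8) = 3360
  a_1 = (2)(3)(3360) / (2(1 - 7)) = 20160/(-12) = -1680
Hence H_7(x) = 128 x^7 - 1344 x^5 + 3360 x^3 - 1680 x.

H_7(x); series = 128 x^7 - 1344 x^5 + 3360 x^3 - 1680 x


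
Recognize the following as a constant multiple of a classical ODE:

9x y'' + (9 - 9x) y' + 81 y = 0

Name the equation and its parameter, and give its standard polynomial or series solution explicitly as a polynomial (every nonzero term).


All three coefficients share the factor 9; dividing through by 9 gives  x y'' + (1 - x) y' + 9 y = 0.
This matches the Laguerre equation x y'' + (1 - x) y' + n y = 0 with n = 9; the polynomial solution is L_9(x).
With y = sum_k a_k x^k, matching x^k gives (k+1)k a_{k+1} + (k+1) a_{k+1} - k a_k + n a_k = 0, i.e. (k+1)^2 a_{k+1} = (k - n) a_k = (k - 9) a_k. The right side vanishes at k = 9, so the series terminates at degree 9.
Standard normalization L_n(0) = 1 gives a_0 = 1. Work upward with a_{k+1} = (k - 9) a_k / (k+1)^2:
  a_1 = (0 - 9)(1) / 1^2 = -9/1 = -9
  a_2 = (1 - 9)(-9) / 2^2 = 72/4 = 18
  a_3 = (2 - 9)(18) / 3^2 = -126/9 = -14
  a_4 = (3 - 9)(-14) / 4^2 = 84/16 = 21/4
  a_5 = (4 - 9)(21/4) / 5^2 = (-105/4)/25 = -21/20
  a_6 = (5 - 9)(-21/20) / 6^2 = (21/5)/36 = 7/60
  a_7 = (6 - 9)(7/60) / 7^2 = (-7/20)/49 = -1/140
  a_8 = (7 - 9)(-1/140) / 8^2 = (1/70)/64 = 1/4480
  a_9 = (8 - 9)(1/4480) / 9^2 = (-1/4480)/81 = -1/362880
Hence L_9(x) = -x^9/362880 + x^8/4480 - x^7/140 + 7 x^6/60 - 21 x^5/20 + 21 x^4/4 - 14 x^3 + 18 x^2 - 9 x + 1.

L_9(x); series = -x^9/362880 + x^8/4480 - x^7/140 + 7 x^6/60 - 21 x^5/20 + 21 x^4/4 - 14 x^3 + 18 x^2 - 9 x + 1


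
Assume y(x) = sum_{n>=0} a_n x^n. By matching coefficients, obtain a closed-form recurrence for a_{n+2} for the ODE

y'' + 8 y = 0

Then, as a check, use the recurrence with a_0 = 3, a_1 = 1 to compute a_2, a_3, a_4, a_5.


Substitute y = sum_n a_n x^n into y'' + (const) y = 0.
y''(x) = sum_{n>=0} (n+2)(n+1) a_{n+2} x^n.
The ODE becomes sum_n [(n+2)(n+1) a_{n+2} + 8 a_n] x^n = 0.
Setting each coefficient to zero gives the recurrence:
  (n+2)(n+1) a_{n+2} + 8 a_n = 0,
  a_{n+2} = -8 / ((n+1)(n+2)) a_n.

Check with a_0 = 3, a_1 = 1 (apply the recurrence for n = 0, 1, 2, 3): a_0 = 3, a_1 = 1, a_2 = -12, a_3 = -4/3, a_4 = 8, a_5 = 8/15.

a_{n+2} = -8/((n+1)(n+2)) * a_n; check: a_0 = 3, a_1 = 1, a_2 = -12, a_3 = -4/3, a_4 = 8, a_5 = 8/15


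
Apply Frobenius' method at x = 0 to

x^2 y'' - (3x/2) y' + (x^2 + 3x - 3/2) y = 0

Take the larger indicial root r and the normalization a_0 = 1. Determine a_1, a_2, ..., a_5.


Write in Frobenius form y'' + (p(x)/x) y' + (q(x)/x^2) y = 0:
  p(x) = -3/2,  q(x) = x^2 + 3x - 3/2.
Indicial equation: r(r-1) + (-3/2) r + (-3/2) = 0 -> roots r_1 = 3, r_2 = -1/2.
Take r = r_1 = 3. Let y(x) = x^r sum_{n>=0} a_n x^n with a_0 = 1.
Substitute y = x^r sum a_n x^n and match x^{r+n}. The recurrence is
  D(n) a_n + 3 a_{n-1} + 1 a_{n-2} = 0,  where D(n) = (r+n)(r+n-1) + (-3/2)(r+n) + (-3/2).
  a_n = [-3 a_{n-1} - 1 a_{n-2}] / D(n).
Since the indicial polynomial factors as (r - r_1)(r - r_2), D(n) = (r_1 + n - r_1)(r_1 + n - r_2) = n(n + 7/2).
Evaluating step by step (a_0 = 1):
  n = 1: D(1) = 1(1 + 7/2) = 9/2; numerator = -3(1) = -3; a_1 = (-3)/(9/2) = -2/3
  n = 2: D(2) = 2(2 + 7/2) = 11; numerator = -3(-2/3) - 1(1) = 1; a_2 = (1)/(11) = 1/11
  n = 3: D(3) = 3(3 + 7/2) = 39/2; numerator = -3(1/11) - 1(-2/3) = 13/33; a_3 = (13/33)/(39/2) = 2/99
  n = 4: D(4) = 4(4 + 7/2) = 30; numerator = -3(2/99) - 1(1/11) = -5/33; a_4 = (-5/33)/(30) = -1/198
  n = 5: D(5) = 5(5 + 7/2) = 85/2; numerator = -3(-1/198) - 1(2/99) = -1/198; a_5 = (-1/198)/(85/2) = -1/8415

r = 3; a_0 = 1; a_1 = -2/3; a_2 = 1/11; a_3 = 2/99; a_4 = -1/198; a_5 = -1/8415


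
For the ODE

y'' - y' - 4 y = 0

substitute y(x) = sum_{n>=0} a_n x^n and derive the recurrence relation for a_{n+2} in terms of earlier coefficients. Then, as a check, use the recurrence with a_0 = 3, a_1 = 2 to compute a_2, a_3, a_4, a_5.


Substitute y = sum_n a_n x^n.
y''(x) has coefficient (n+2)(n+1) a_{n+2} at x^n;
-y'(x) has coefficient -(n+1) a_{n+1} at x^n;
-4 y(x) has coefficient -4 a_n at x^n.
Matching x^n: (n+2)(n+1) a_{n+2} - (n+1) a_{n+1} - 4 a_n = 0.
Thus a_{n+2} = [(n+1) a_{n+1} + 4 a_n] / ((n+1)(n+2)).

Check with a_0 = 3, a_1 = 2 (apply the recurrence for n = 0, 1, 2, 3): a_0 = 3, a_1 = 2, a_2 = 7, a_3 = 11/3, a_4 = 13/4, a_5 = 83/60.

a_(n+2) = [(n+1) a_(n+1) + 4 a_n] / ((n+1)(n+2)); check: a_0 = 3, a_1 = 2, a_2 = 7, a_3 = 11/3, a_4 = 13/4, a_5 = 83/60


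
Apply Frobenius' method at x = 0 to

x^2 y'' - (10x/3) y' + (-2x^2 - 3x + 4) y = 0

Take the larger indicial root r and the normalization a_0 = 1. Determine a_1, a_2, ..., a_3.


Write in Frobenius form y'' + (p(x)/x) y' + (q(x)/x^2) y = 0:
  p(x) = -10/3,  q(x) = -2x^2 - 3x + 4.
Indicial equation: r(r-1) + (-10/3) r + (4) = 0 -> roots r_1 = 3, r_2 = 4/3.
Take r = r_1 = 3. Let y(x) = x^r sum_{n>=0} a_n x^n with a_0 = 1.
Substitute y = x^r sum a_n x^n and match x^{r+n}. The recurrence is
  D(n) a_n - 3 a_{n-1} - 2 a_{n-2} = 0,  where D(n) = (r+n)(r+n-1) + (-10/3)(r+n) + (4).
  a_n = [3 a_{n-1} + 2 a_{n-2}] / D(n).
Since the indicial polynomial factors as (r - r_1)(r - r_2), D(n) = (r_1 + n - r_1)(r_1 + n - r_2) = n(n + 5/3).
Evaluating step by step (a_0 = 1):
  n = 1: D(1) = 1(1 + 5/3) = 8/3; numerator = 3(1) = 3; a_1 = (3)/(8/3) = 9/8
  n = 2: D(2) = 2(2 + 5/3) = 22/3; numerator = 3(9/8) + 2(1) = 43/8; a_2 = (43/8)/(22/3) = 129/176
  n = 3: D(3) = 3(3 + 5/3) = 14; numerator = 3(129/176) + 2(9/8) = 783/176; a_3 = (783/176)/(14) = 783/2464

r = 3; a_0 = 1; a_1 = 9/8; a_2 = 129/176; a_3 = 783/2464


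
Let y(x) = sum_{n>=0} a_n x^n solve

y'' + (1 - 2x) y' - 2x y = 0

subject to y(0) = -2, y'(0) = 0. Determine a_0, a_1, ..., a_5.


Ansatz: y(x) = sum_{n>=0} a_n x^n, so y'(x) = sum_{n>=1} n a_n x^(n-1) and y''(x) = sum_{n>=2} n(n-1) a_n x^(n-2).
Substitute into P(x) y'' + Q(x) y' + R(x) y = 0 with P(x) = 1, Q(x) = 1 - 2x, R(x) = -2x, and match powers of x.
Initial conditions: a_0 = -2, a_1 = 0.
Setting the coefficient of each power of x to zero and solving order by order (substituting the coefficients already found):
  x^0: 2 a_2 + a_1 = 0  ->  2 a_2 = -a_1 = 0  ->  a_2 = 0
  x^1: 6 a_3 + 2 a_2 - 2 a_1 - 2 a_0 = 0  ->  6 a_3 = -2 a_2 + 2 a_1 + 2 a_0 = -4  ->  a_3 = -2/3
  x^2: 12 a_4 + 3 a_3 - 4 a_2 - 2 a_1 = 0  ->  12 a_4 = -3 a_3 + 4 a_2 + 2 a_1 = 2  ->  a_4 = 1/6
  x^3: 20 a_5 + 4 a_4 - 6 a_3 - 2 a_2 = 0  ->  20 a_5 = -4 a_4 + 6 a_3 + 2 a_2 = -14/3  ->  a_5 = -7/30
Truncated series: y(x) = -2 - (2/3) x^3 + (1/6) x^4 - (7/30) x^5 + O(x^6).

a_0 = -2; a_1 = 0; a_2 = 0; a_3 = -2/3; a_4 = 1/6; a_5 = -7/30


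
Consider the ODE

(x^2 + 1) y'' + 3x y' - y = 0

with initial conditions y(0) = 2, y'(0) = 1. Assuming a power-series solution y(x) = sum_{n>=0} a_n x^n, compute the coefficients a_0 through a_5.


Ansatz: y(x) = sum_{n>=0} a_n x^n, so y'(x) = sum_{n>=1} n a_n x^(n-1) and y''(x) = sum_{n>=2} n(n-1) a_n x^(n-2).
Substitute into P(x) y'' + Q(x) y' + R(x) y = 0 with P(x) = x^2 + 1, Q(x) = 3x, R(x) = -1, and match powers of x.
Initial conditions: a_0 = 2, a_1 = 1.
Setting the coefficient of each power of x to zero and solving order by order (substituting the coefficients already found):
  x^0: 2 a_2 - a_0 = 0  ->  2 a_2 = a_0 = 2  ->  a_2 = 1
  x^1: 6 a_3 + 2 a_1 = 0  ->  6 a_3 = -2 a_1 = -2  ->  a_3 = -1/3
  x^2: 12 a_4 + 7 a_2 = 0  ->  12 a_4 = -7 a_2 = -7  ->  a_4 = -7/12
  x^3: 20 a_5 + 14 a_3 = 0  ->  20 a_5 = -14 a_3 = 14/3  ->  a_5 = 7/30
Truncated series: y(x) = 2 + x + x^2 - (1/3) x^3 - (7/12) x^4 + (7/30) x^5 + O(x^6).

a_0 = 2; a_1 = 1; a_2 = 1; a_3 = -1/3; a_4 = -7/12; a_5 = 7/30


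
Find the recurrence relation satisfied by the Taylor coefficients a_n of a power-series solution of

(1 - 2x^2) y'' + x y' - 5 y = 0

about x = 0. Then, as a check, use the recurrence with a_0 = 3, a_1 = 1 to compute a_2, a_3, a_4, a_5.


Substitute y = sum_n a_n x^n.
(1 - 2 x^2) y'' contributes (n+2)(n+1) a_{n+2} - 2 n(n-1) a_n at x^n.
x y'(x) contributes n a_n at x^n.
-5 y(x) contributes -5 a_n at x^n.
Matching x^n: (n+2)(n+1) a_{n+2} + (-2 n(n-1) + n - 5) a_n = 0.
Thus a_{n+2} = (2 n(n-1) - n + 5) / ((n+1)(n+2)) * a_n.

Check with a_0 = 3, a_1 = 1 (apply the recurrence for n = 0, 1, 2, 3): a_0 = 3, a_1 = 1, a_2 = 15/2, a_3 = 2/3, a_4 = 35/8, a_5 = 7/15.

a_(n+2) = (2 n(n-1) - n + 5) / ((n+1)(n+2)) * a_n; check: a_0 = 3, a_1 = 1, a_2 = 15/2, a_3 = 2/3, a_4 = 35/8, a_5 = 7/15


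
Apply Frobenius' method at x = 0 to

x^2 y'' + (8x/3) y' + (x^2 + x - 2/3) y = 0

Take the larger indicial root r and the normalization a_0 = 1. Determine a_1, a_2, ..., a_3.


Write in Frobenius form y'' + (p(x)/x) y' + (q(x)/x^2) y = 0:
  p(x) = 8/3,  q(x) = x^2 + x - 2/3.
Indicial equation: r(r-1) + (8/3) r + (-2/3) = 0 -> roots r_1 = 1/3, r_2 = -2.
Take r = r_1 = 1/3. Let y(x) = x^r sum_{n>=0} a_n x^n with a_0 = 1.
Substitute y = x^r sum a_n x^n and match x^{r+n}. The recurrence is
  D(n) a_n + 1 a_{n-1} + 1 a_{n-2} = 0,  where D(n) = (r+n)(r+n-1) + (8/3)(r+n) + (-2/3).
  a_n = [-1 a_{n-1} - 1 a_{n-2}] / D(n).
Since the indicial polynomial factors as (r - r_1)(r - r_2), D(n) = (r_1 + n - r_1)(r_1 + n - r_2) = n(n + 7/3).
Evaluating step by step (a_0 = 1):
  n = 1: D(1) = 1(1 + 7/3) = 10/3; numerator = -1(1) = -1; a_1 = (-1)/(10/3) = -3/10
  n = 2: D(2) = 2(2 + 7/3) = 26/3; numerator = -1(-3/10) - 1(1) = -7/10; a_2 = (-7/10)/(26/3) = -21/260
  n = 3: D(3) = 3(3 + 7/3) = 16; numerator = -1(-21/260) - 1(-3/10) = 99/260; a_3 = (99/260)/(16) = 99/4160

r = 1/3; a_0 = 1; a_1 = -3/10; a_2 = -21/260; a_3 = 99/4160


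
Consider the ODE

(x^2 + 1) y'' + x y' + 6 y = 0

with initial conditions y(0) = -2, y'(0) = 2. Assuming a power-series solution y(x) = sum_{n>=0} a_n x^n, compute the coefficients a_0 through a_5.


Ansatz: y(x) = sum_{n>=0} a_n x^n, so y'(x) = sum_{n>=1} n a_n x^(n-1) and y''(x) = sum_{n>=2} n(n-1) a_n x^(n-2).
Substitute into P(x) y'' + Q(x) y' + R(x) y = 0 with P(x) = x^2 + 1, Q(x) = x, R(x) = 6, and match powers of x.
Initial conditions: a_0 = -2, a_1 = 2.
Setting the coefficient of each power of x to zero and solving order by order (substituting the coefficients already found):
  x^0: 2 a_2 + 6 a_0 = 0  ->  2 a_2 = -6 a_0 = 12  ->  a_2 = 6
  x^1: 6 a_3 + 7 a_1 = 0  ->  6 a_3 = -7 a_1 = -14  ->  a_3 = -7/3
  x^2: 12 a_4 + 10 a_2 = 0  ->  12 a_4 = -10 a_2 = -60  ->  a_4 = -5
  x^3: 20 a_5 + 15 a_3 = 0  ->  20 a_5 = -15 a_3 = 35  ->  a_5 = 7/4
Truncated series: y(x) = -2 + 2 x + 6 x^2 - (7/3) x^3 - 5 x^4 + (7/4) x^5 + O(x^6).

a_0 = -2; a_1 = 2; a_2 = 6; a_3 = -7/3; a_4 = -5; a_5 = 7/4


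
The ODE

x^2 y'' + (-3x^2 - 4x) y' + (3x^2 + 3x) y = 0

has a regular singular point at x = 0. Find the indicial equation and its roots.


Divide by x^2 to reach normal form y'' + P_1(x) y' + P_2(x) y = 0 with P_1(x) = -3 - 4/x and P_2(x) = 3 + 3/x.
x = 0 is a singular point because the y'-coefficient -3 - 4/x has a pole at x = 0 and the y-coefficient 3 + 3/x has a pole at x = 0.
It is a regular singular point because x P_1(x) = p(x) = -3x - 4 and x^2 P_2(x) = q(x) = 3x^2 + 3x are polynomials, hence analytic at x = 0.
p(0) = -4,  q(0) = 0.
Indicial equation: r(r-1) + p(0) r + q(0) = 0, i.e. r^2 + (p(0) - 1) r + q(0) = 0, i.e. r^2 - 5 r = 0.
Discriminant: (-5)^2 - 4(0) = 25, so r = (5 ± 5)/2.
Solving: r_1 = 5, r_2 = 0.

indicial: r^2 - 5 r = 0; roots r_1 = 5, r_2 = 0


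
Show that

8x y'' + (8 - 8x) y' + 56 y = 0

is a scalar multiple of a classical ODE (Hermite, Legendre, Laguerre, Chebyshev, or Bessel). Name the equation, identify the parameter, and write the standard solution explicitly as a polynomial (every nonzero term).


All three coefficients share the factor 8; dividing through by 8 gives  x y'' + (1 - x) y' + 7 y = 0.
This matches the Laguerre equation x y'' + (1 - x) y' + n y = 0 with n = 7; the polynomial solution is L_7(x).
With y = sum_k a_k x^k, matching x^k gives (k+1)k a_{k+1} + (k+1) a_{k+1} - k a_k + n a_k = 0, i.e. (k+1)^2 a_{k+1} = (k - n) a_k = (k - 7) a_k. The right side vanishes at k = 7, so the series terminates at degree 7.
Standard normalization L_n(0) = 1 gives a_0 = 1. Work upward with a_{k+1} = (k - 7) a_k / (k+1)^2:
  a_1 = (0 - 7)(1) / 1^2 = -7/1 = -7
  a_2 = (1 - 7)(-7) / 2^2 = 42/4 = 21/2
  a_3 = (2 - 7)(21/2) / 3^2 = (-105/2)/9 = -35/6
  a_4 = (3 - 7)(-35/6) / 4^2 = (70/3)/16 = 35/24
  a_5 = (4 - 7)(35/24) / 5^2 = (-35/8)/25 = -7/40
  a_6 = (5 - 7)(-7/40) / 6^2 = (7/20)/36 = 7/720
  a_7 = (6 - 7)(7/720) / 7^2 = (-7/720)/49 = -1/5040
Hence L_7(x) = -x^7/5040 + 7 x^6/720 - 7 x^5/40 + 35 x^4/24 - 35 x^3/6 + 21 x^2/2 - 7 x + 1.

L_7(x); series = -x^7/5040 + 7 x^6/720 - 7 x^5/40 + 35 x^4/24 - 35 x^3/6 + 21 x^2/2 - 7 x + 1


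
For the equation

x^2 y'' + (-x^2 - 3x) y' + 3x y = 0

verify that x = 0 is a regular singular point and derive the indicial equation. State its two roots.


Divide by x^2 to reach normal form y'' + P_1(x) y' + P_2(x) y = 0 with P_1(x) = -1 - 3/x and P_2(x) = 3/x.
x = 0 is a singular point because the y'-coefficient -1 - 3/x has a pole at x = 0 and the y-coefficient 3/x has a pole at x = 0.
It is a regular singular point because x P_1(x) = p(x) = -x - 3 and x^2 P_2(x) = q(x) = 3x are polynomials, hence analytic at x = 0.
p(0) = -3,  q(0) = 0.
Indicial equation: r(r-1) + p(0) r + q(0) = 0, i.e. r^2 + (p(0) - 1) r + q(0) = 0, i.e. r^2 - 4 r = 0.
Discriminant: (-4)^2 - 4(0) = 16, so r = (4 ± 4)/2.
Solving: r_1 = 4, r_2 = 0.

indicial: r^2 - 4 r = 0; roots r_1 = 4, r_2 = 0


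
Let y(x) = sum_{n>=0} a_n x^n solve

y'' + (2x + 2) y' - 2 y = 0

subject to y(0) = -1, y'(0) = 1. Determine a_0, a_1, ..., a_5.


Ansatz: y(x) = sum_{n>=0} a_n x^n, so y'(x) = sum_{n>=1} n a_n x^(n-1) and y''(x) = sum_{n>=2} n(n-1) a_n x^(n-2).
Substitute into P(x) y'' + Q(x) y' + R(x) y = 0 with P(x) = 1, Q(x) = 2x + 2, R(x) = -2, and match powers of x.
Initial conditions: a_0 = -1, a_1 = 1.
Setting the coefficient of each power of x to zero and solving order by order (substituting the coefficients already found):
  x^0: 2 a_2 + 2 a_1 - 2 a_0 = 0  ->  2 a_2 = -2 a_1 + 2 a_0 = -4  ->  a_2 = -2
  x^1: 6 a_3 + 4 a_2 = 0  ->  6 a_3 = -4 a_2 = 8  ->  a_3 = 4/3
  x^2: 12 a_4 + 6 a_3 + 2 a_2 = 0  ->  12 a_4 = -6 a_3 - 2 a_2 = -4  ->  a_4 = -1/3
  x^3: 20 a_5 + 8 a_4 + 4 a_3 = 0  ->  20 a_5 = -8 a_4 - 4 a_3 = -8/3  ->  a_5 = -2/15
Truncated series: y(x) = -1 + x - 2 x^2 + (4/3) x^3 - (1/3) x^4 - (2/15) x^5 + O(x^6).

a_0 = -1; a_1 = 1; a_2 = -2; a_3 = 4/3; a_4 = -1/3; a_5 = -2/15


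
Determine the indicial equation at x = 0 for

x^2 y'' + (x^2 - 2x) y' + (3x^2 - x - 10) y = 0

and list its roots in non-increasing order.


Divide by x^2 to reach normal form y'' + P_1(x) y' + P_2(x) y = 0 with P_1(x) = 1 - 2/x and P_2(x) = 3 - 1/x - 10/x^2.
x = 0 is a singular point because the y'-coefficient 1 - 2/x has a pole at x = 0 and the y-coefficient 3 - 1/x - 10/x^2 has a pole at x = 0.
It is a regular singular point because x P_1(x) = p(x) = x - 2 and x^2 P_2(x) = q(x) = 3x^2 - x - 10 are polynomials, hence analytic at x = 0.
p(0) = -2,  q(0) = -10.
Indicial equation: r(r-1) + p(0) r + q(0) = 0, i.e. r^2 + (p(0) - 1) r + q(0) = 0, i.e. r^2 - 3 r - 10 = 0.
Discriminant: (-3)^2 - 4(-10) = 49, so r = (3 ± 7)/2.
Solving: r_1 = 5, r_2 = -2.

indicial: r^2 - 3 r - 10 = 0; roots r_1 = 5, r_2 = -2


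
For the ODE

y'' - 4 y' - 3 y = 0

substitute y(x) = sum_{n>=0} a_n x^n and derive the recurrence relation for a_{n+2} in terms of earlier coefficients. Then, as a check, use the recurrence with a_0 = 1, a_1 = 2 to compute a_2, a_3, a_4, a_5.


Substitute y = sum_n a_n x^n.
y''(x) has coefficient (n+2)(n+1) a_{n+2} at x^n;
-4 y'(x) has coefficient -4 (n+1) a_{n+1} at x^n;
-3 y(x) has coefficient -3 a_n at x^n.
Matching x^n: (n+2)(n+1) a_{n+2} - 4 (n+1) a_{n+1} - 3 a_n = 0.
Thus a_{n+2} = [4 (n+1) a_{n+1} + 3 a_n] / ((n+1)(n+2)).

Check with a_0 = 1, a_1 = 2 (apply the recurrence for n = 0, 1, 2, 3): a_0 = 1, a_1 = 2, a_2 = 11/2, a_3 = 25/3, a_4 = 233/24, a_5 = 541/60.

a_(n+2) = [4 (n+1) a_(n+1) + 3 a_n] / ((n+1)(n+2)); check: a_0 = 1, a_1 = 2, a_2 = 11/2, a_3 = 25/3, a_4 = 233/24, a_5 = 541/60


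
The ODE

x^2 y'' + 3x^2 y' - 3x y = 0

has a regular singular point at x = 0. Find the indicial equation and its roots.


Divide by x^2 to reach normal form y'' + P_1(x) y' + P_2(x) y = 0 with P_1(x) = 3 and P_2(x) = -3/x.
x = 0 is a singular point because the y-coefficient -3/x has a pole at x = 0.
It is a regular singular point because x P_1(x) = p(x) = 3x and x^2 P_2(x) = q(x) = -3x are polynomials, hence analytic at x = 0.
p(0) = 0,  q(0) = 0.
Indicial equation: r(r-1) + p(0) r + q(0) = 0, i.e. r^2 + (p(0) - 1) r + q(0) = 0, i.e. r^2 - 1 r = 0.
Discriminant: (-1)^2 - 4(0) = 1, so r = (1 ± 1)/2.
Solving: r_1 = 1, r_2 = 0.

indicial: r^2 - 1 r = 0; roots r_1 = 1, r_2 = 0


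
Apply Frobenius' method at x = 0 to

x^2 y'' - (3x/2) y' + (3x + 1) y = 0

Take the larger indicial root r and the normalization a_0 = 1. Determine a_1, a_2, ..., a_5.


Write in Frobenius form y'' + (p(x)/x) y' + (q(x)/x^2) y = 0:
  p(x) = -3/2,  q(x) = 3x + 1.
Indicial equation: r(r-1) + (-3/2) r + (1) = 0 -> roots r_1 = 2, r_2 = 1/2.
Take r = r_1 = 2. Let y(x) = x^r sum_{n>=0} a_n x^n with a_0 = 1.
Substitute y = x^r sum a_n x^n and match x^{r+n}. The recurrence is
  D(n) a_n + 3 a_{n-1} = 0,  where D(n) = (r+n)(r+n-1) + (-3/2)(r+n) + (1).
  a_n = -3 / D(n) * a_{n-1}.
Since the indicial polynomial factors as (r - r_1)(r - r_2), D(n) = (r_1 + n - r_1)(r_1 + n - r_2) = n(n + 3/2).
Evaluating step by step (a_0 = 1):
  n = 1: D(1) = 1(1 + 3/2) = 5/2; numerator = -3(1) = -3; a_1 = (-3)/(5/2) = -6/5
  n = 2: D(2) = 2(2 + 3/2) = 7; numerator = -3(-6/5) = 18/5; a_2 = (18/5)/(7) = 18/35
  n = 3: D(3) = 3(3 + 3/2) = 27/2; numerator = -3(18/35) = -54/35; a_3 = (-54/35)/(27/2) = -4/35
  n = 4: D(4) = 4(4 + 3/2) = 22; numerator = -3(-4/35) = 12/35; a_4 = (12/35)/(22) = 6/385
  n = 5: D(5) = 5(5 + 3/2) = 65/2; numerator = -3(6/385) = -18/385; a_5 = (-18/385)/(65/2) = -36/25025

r = 2; a_0 = 1; a_1 = -6/5; a_2 = 18/35; a_3 = -4/35; a_4 = 6/385; a_5 = -36/25025


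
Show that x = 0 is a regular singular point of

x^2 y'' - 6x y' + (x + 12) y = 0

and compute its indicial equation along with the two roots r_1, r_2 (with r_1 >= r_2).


Divide by x^2 to reach normal form y'' + P_1(x) y' + P_2(x) y = 0 with P_1(x) = -6/x and P_2(x) = 1/x + 12/x^2.
x = 0 is a singular point because the y'-coefficient -6/x has a pole at x = 0 and the y-coefficient 1/x + 12/x^2 has a pole at x = 0.
It is a regular singular point because x P_1(x) = p(x) = -6 and x^2 P_2(x) = q(x) = x + 12 are polynomials, hence analytic at x = 0.
p(0) = -6,  q(0) = 12.
Indicial equation: r(r-1) + p(0) r + q(0) = 0, i.e. r^2 + (p(0) - 1) r + q(0) = 0, i.e. r^2 - 7 r + 12 = 0.
Discriminant: (-7)^2 - 4(12) = 1, so r = (7 ± 1)/2.
Solving: r_1 = 4, r_2 = 3.

indicial: r^2 - 7 r + 12 = 0; roots r_1 = 4, r_2 = 3


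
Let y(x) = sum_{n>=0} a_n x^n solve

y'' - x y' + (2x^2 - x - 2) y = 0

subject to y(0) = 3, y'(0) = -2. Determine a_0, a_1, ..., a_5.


Ansatz: y(x) = sum_{n>=0} a_n x^n, so y'(x) = sum_{n>=1} n a_n x^(n-1) and y''(x) = sum_{n>=2} n(n-1) a_n x^(n-2).
Substitute into P(x) y'' + Q(x) y' + R(x) y = 0 with P(x) = 1, Q(x) = -x, R(x) = 2x^2 - x - 2, and match powers of x.
Initial conditions: a_0 = 3, a_1 = -2.
Setting the coefficient of each power of x to zero and solving order by order (substituting the coefficients already found):
  x^0: 2 a_2 - 2 a_0 = 0  ->  2 a_2 = 2 a_0 = 6  ->  a_2 = 3
  x^1: 6 a_3 - 3 a_1 - a_0 = 0  ->  6 a_3 = 3 a_1 + a_0 = -3  ->  a_3 = -1/2
  x^2: 12 a_4 - 4 a_2 - a_1 + 2 a_0 = 0  ->  12 a_4 = 4 a_2 + a_1 - 2 a_0 = 4  ->  a_4 = 1/3
  x^3: 20 a_5 - 5 a_3 - a_2 + 2 a_1 = 0  ->  20 a_5 = 5 a_3 + a_2 - 2 a_1 = 9/2  ->  a_5 = 9/40
Truncated series: y(x) = 3 - 2 x + 3 x^2 - (1/2) x^3 + (1/3) x^4 + (9/40) x^5 + O(x^6).

a_0 = 3; a_1 = -2; a_2 = 3; a_3 = -1/2; a_4 = 1/3; a_5 = 9/40


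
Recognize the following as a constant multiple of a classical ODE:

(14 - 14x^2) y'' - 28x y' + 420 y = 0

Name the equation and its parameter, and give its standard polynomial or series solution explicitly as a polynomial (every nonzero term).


All three coefficients share the factor 14; dividing through by 14 gives  (1 - x^2) y'' - 2x y' + 30 y = 0.
This matches the Legendre equation (1 - x^2) y'' - 2x y' + n(n+1) y = 0 (note the -2x y' term) with n(n+1) = 30, so n = 5; the polynomial solution is P_5(x).
With y = sum_k a_k x^k, matching x^k gives (k+2)(k+1) a_{k+2} = [k(k+1) - n(n+1)] a_k = (k - 5)(k + 6) a_k. The right side vanishes at k = 5, so the series with the parity of 5 terminates at degree 5.
Standard normalization (P_n(1) = 1): leading coefficient (2n)!/(2^n (n!)^2) = 3628800/(32*14400) = 63/8, so a_5 = 63/8. Work downward with a_k = (k+1)(k+2) a_{k+2} / ((k - 5)(k + 6)):
  a_3 = (4)(5)(63/8) / ((3 - 5)(3 + 6)) = (315/2)/(-18) = -35/4
  a_1 = (2)(3)(-35/4) / ((1 - 5)(1 + 6)) = (-105/2)/(-28) = 15/8
Hence P_5(x) = 63 x^5/8 - 35 x^3/4 + 15 x/8.

P_5(x); series = 63 x^5/8 - 35 x^3/4 + 15 x/8


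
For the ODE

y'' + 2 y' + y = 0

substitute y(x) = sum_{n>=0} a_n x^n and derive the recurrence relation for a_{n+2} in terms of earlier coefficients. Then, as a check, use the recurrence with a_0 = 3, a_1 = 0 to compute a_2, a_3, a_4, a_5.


Substitute y = sum_n a_n x^n.
y''(x) has coefficient (n+2)(n+1) a_{n+2} at x^n;
2 y'(x) has coefficient 2 (n+1) a_{n+1} at x^n;
y(x) has coefficient 1 a_n at x^n.
Matching x^n: (n+2)(n+1) a_{n+2} + 2 (n+1) a_{n+1} + 1 a_n = 0.
Thus a_{n+2} = [-2 (n+1) a_{n+1} - 1 a_n] / ((n+1)(n+2)).

Check with a_0 = 3, a_1 = 0 (apply the recurrence for n = 0, 1, 2, 3): a_0 = 3, a_1 = 0, a_2 = -3/2, a_3 = 1, a_4 = -3/8, a_5 = 1/10.

a_(n+2) = [-2 (n+1) a_(n+1) - 1 a_n] / ((n+1)(n+2)); check: a_0 = 3, a_1 = 0, a_2 = -3/2, a_3 = 1, a_4 = -3/8, a_5 = 1/10


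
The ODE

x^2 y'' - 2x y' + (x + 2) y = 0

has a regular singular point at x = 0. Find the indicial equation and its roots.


Divide by x^2 to reach normal form y'' + P_1(x) y' + P_2(x) y = 0 with P_1(x) = -2/x and P_2(x) = 1/x + 2/x^2.
x = 0 is a singular point because the y'-coefficient -2/x has a pole at x = 0 and the y-coefficient 1/x + 2/x^2 has a pole at x = 0.
It is a regular singular point because x P_1(x) = p(x) = -2 and x^2 P_2(x) = q(x) = x + 2 are polynomials, hence analytic at x = 0.
p(0) = -2,  q(0) = 2.
Indicial equation: r(r-1) + p(0) r + q(0) = 0, i.e. r^2 + (p(0) - 1) r + q(0) = 0, i.e. r^2 - 3 r + 2 = 0.
Discriminant: (-3)^2 - 4(2) = 1, so r = (3 ± 1)/2.
Solving: r_1 = 2, r_2 = 1.

indicial: r^2 - 3 r + 2 = 0; roots r_1 = 2, r_2 = 1


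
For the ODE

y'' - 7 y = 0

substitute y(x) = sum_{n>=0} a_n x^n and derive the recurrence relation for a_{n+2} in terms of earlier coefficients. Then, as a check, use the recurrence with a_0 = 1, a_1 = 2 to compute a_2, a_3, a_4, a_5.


Substitute y = sum_n a_n x^n into y'' + (const) y = 0.
y''(x) = sum_{n>=0} (n+2)(n+1) a_{n+2} x^n.
The ODE becomes sum_n [(n+2)(n+1) a_{n+2} - 7 a_n] x^n = 0.
Setting each coefficient to zero gives the recurrence:
  (n+2)(n+1) a_{n+2} - 7 a_n = 0,
  a_{n+2} = 7 / ((n+1)(n+2)) a_n.

Check with a_0 = 1, a_1 = 2 (apply the recurrence for n = 0, 1, 2, 3): a_0 = 1, a_1 = 2, a_2 = 7/2, a_3 = 7/3, a_4 = 49/24, a_5 = 49/60.

a_{n+2} = 7/((n+1)(n+2)) * a_n; check: a_0 = 1, a_1 = 2, a_2 = 7/2, a_3 = 7/3, a_4 = 49/24, a_5 = 49/60


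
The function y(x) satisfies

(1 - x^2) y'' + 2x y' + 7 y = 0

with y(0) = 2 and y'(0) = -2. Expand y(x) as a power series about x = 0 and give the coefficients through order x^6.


Ansatz: y(x) = sum_{n>=0} a_n x^n, so y'(x) = sum_{n>=1} n a_n x^(n-1) and y''(x) = sum_{n>=2} n(n-1) a_n x^(n-2).
Substitute into P(x) y'' + Q(x) y' + R(x) y = 0 with P(x) = 1 - x^2, Q(x) = 2x, R(x) = 7, and match powers of x.
Initial conditions: a_0 = 2, a_1 = -2.
Setting the coefficient of each power of x to zero and solving order by order (substituting the coefficients already found):
  x^0: 2 a_2 + 7 a_0 = 0  ->  2 a_2 = -7 a_0 = -14  ->  a_2 = -7
  x^1: 6 a_3 + 9 a_1 = 0  ->  6 a_3 = -9 a_1 = 18  ->  a_3 = 3
  x^2: 12 a_4 + 9 a_2 = 0  ->  12 a_4 = -9 a_2 = 63  ->  a_4 = 21/4
  x^3: 20 a_5 + 7 a_3 = 0  ->  20 a_5 = -7 a_3 = -21  ->  a_5 = -21/20
  x^4: 30 a_6 + 3 a_4 = 0  ->  30 a_6 = -3 a_4 = -63/4  ->  a_6 = -21/40
Truncated series: y(x) = 2 - 2 x - 7 x^2 + 3 x^3 + (21/4) x^4 - (21/20) x^5 - (21/40) x^6 + O(x^7).

a_0 = 2; a_1 = -2; a_2 = -7; a_3 = 3; a_4 = 21/4; a_5 = -21/20; a_6 = -21/40


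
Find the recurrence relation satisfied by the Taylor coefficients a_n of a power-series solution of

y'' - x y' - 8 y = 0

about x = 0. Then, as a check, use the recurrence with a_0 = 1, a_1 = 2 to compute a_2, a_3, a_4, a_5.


Substitute y = sum_n a_n x^n.
y''(x) has coefficient (n+2)(n+1) a_{n+2} at x^n;
-x y'(x) has coefficient -n a_n at x^n (shift);
-8 y(x) has coefficient -8 a_n at x^n.
Matching x^n: (n+2)(n+1) a_{n+2} + (-n - 8) a_n = 0.
Thus a_{n+2} = (n + 8) / ((n+1)(n+2)) * a_n.

Check with a_0 = 1, a_1 = 2 (apply the recurrence for n = 0, 1, 2, 3): a_0 = 1, a_1 = 2, a_2 = 4, a_3 = 3, a_4 = 10/3, a_5 = 33/20.

a_(n+2) = (n + 8) / ((n+1)(n+2)) * a_n; check: a_0 = 1, a_1 = 2, a_2 = 4, a_3 = 3, a_4 = 10/3, a_5 = 33/20


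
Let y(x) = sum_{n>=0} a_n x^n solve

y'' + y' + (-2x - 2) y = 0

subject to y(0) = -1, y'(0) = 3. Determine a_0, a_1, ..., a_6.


Ansatz: y(x) = sum_{n>=0} a_n x^n, so y'(x) = sum_{n>=1} n a_n x^(n-1) and y''(x) = sum_{n>=2} n(n-1) a_n x^(n-2).
Substitute into P(x) y'' + Q(x) y' + R(x) y = 0 with P(x) = 1, Q(x) = 1, R(x) = -2x - 2, and match powers of x.
Initial conditions: a_0 = -1, a_1 = 3.
Setting the coefficient of each power of x to zero and solving order by order (substituting the coefficients already found):
  x^0: 2 a_2 + a_1 - 2 a_0 = 0  ->  2 a_2 = -a_1 + 2 a_0 = -5  ->  a_2 = -5/2
  x^1: 6 a_3 + 2 a_2 - 2 a_1 - 2 a_0 = 0  ->  6 a_3 = -2 a_2 + 2 a_1 + 2 a_0 = 9  ->  a_3 = 3/2
  x^2: 12 a_4 + 3 a_3 - 2 a_2 - 2 a_1 = 0  ->  12 a_4 = -3 a_3 + 2 a_2 + 2 a_1 = -7/2  ->  a_4 = -7/24
  x^3: 20 a_5 + 4 a_4 - 2 a_3 - 2 a_2 = 0  ->  20 a_5 = -4 a_4 + 2 a_3 + 2 a_2 = -5/6  ->  a_5 = -1/24
  x^4: 30 a_6 + 5 a_5 - 2 a_4 - 2 a_3 = 0  ->  30 a_6 = -5 a_5 + 2 a_4 + 2 a_3 = 21/8  ->  a_6 = 7/80
Truncated series: y(x) = -1 + 3 x - (5/2) x^2 + (3/2) x^3 - (7/24) x^4 - (1/24) x^5 + (7/80) x^6 + O(x^7).

a_0 = -1; a_1 = 3; a_2 = -5/2; a_3 = 3/2; a_4 = -7/24; a_5 = -1/24; a_6 = 7/80


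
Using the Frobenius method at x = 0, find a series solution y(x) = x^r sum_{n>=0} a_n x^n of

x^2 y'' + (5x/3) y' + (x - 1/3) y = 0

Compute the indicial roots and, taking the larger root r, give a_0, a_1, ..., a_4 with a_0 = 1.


Write in Frobenius form y'' + (p(x)/x) y' + (q(x)/x^2) y = 0:
  p(x) = 5/3,  q(x) = x - 1/3.
Indicial equation: r(r-1) + (5/3) r + (-1/3) = 0 -> roots r_1 = 1/3, r_2 = -1.
Take r = r_1 = 1/3. Let y(x) = x^r sum_{n>=0} a_n x^n with a_0 = 1.
Substitute y = x^r sum a_n x^n and match x^{r+n}. The recurrence is
  D(n) a_n + 1 a_{n-1} = 0,  where D(n) = (r+n)(r+n-1) + (5/3)(r+n) + (-1/3).
  a_n = -1 / D(n) * a_{n-1}.
Since the indicial polynomial factors as (r - r_1)(r - r_2), D(n) = (r_1 + n - r_1)(r_1 + n - r_2) = n(n + 4/3).
Evaluating step by step (a_0 = 1):
  n = 1: D(1) = 1(1 + 4/3) = 7/3; numerator = -1(1) = -1; a_1 = (-1)/(7/3) = -3/7
  n = 2: D(2) = 2(2 + 4/3) = 20/3; numerator = -1(-3/7) = 3/7; a_2 = (3/7)/(20/3) = 9/140
  n = 3: D(3) = 3(3 + 4/3) = 13; numerator = -1(9/140) = -9/140; a_3 = (-9/140)/(13) = -9/1820
  n = 4: D(4) = 4(4 + 4/3) = 64/3; numerator = -1(-9/1820) = 9/1820; a_4 = (9/1820)/(64/3) = 27/116480

r = 1/3; a_0 = 1; a_1 = -3/7; a_2 = 9/140; a_3 = -9/1820; a_4 = 27/116480


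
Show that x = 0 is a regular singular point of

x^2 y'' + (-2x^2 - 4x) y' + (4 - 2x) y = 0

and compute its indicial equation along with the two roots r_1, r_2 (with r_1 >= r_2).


Divide by x^2 to reach normal form y'' + P_1(x) y' + P_2(x) y = 0 with P_1(x) = -2 - 4/x and P_2(x) = -2/x + 4/x^2.
x = 0 is a singular point because the y'-coefficient -2 - 4/x has a pole at x = 0 and the y-coefficient -2/x + 4/x^2 has a pole at x = 0.
It is a regular singular point because x P_1(x) = p(x) = -2x - 4 and x^2 P_2(x) = q(x) = 4 - 2x are polynomials, hence analytic at x = 0.
p(0) = -4,  q(0) = 4.
Indicial equation: r(r-1) + p(0) r + q(0) = 0, i.e. r^2 + (p(0) - 1) r + q(0) = 0, i.e. r^2 - 5 r + 4 = 0.
Discriminant: (-5)^2 - 4(4) = 9, so r = (5 ± 3)/2.
Solving: r_1 = 4, r_2 = 1.

indicial: r^2 - 5 r + 4 = 0; roots r_1 = 4, r_2 = 1


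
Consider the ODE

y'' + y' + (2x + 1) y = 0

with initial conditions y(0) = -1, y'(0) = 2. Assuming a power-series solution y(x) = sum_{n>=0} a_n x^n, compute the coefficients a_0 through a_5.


Ansatz: y(x) = sum_{n>=0} a_n x^n, so y'(x) = sum_{n>=1} n a_n x^(n-1) and y''(x) = sum_{n>=2} n(n-1) a_n x^(n-2).
Substitute into P(x) y'' + Q(x) y' + R(x) y = 0 with P(x) = 1, Q(x) = 1, R(x) = 2x + 1, and match powers of x.
Initial conditions: a_0 = -1, a_1 = 2.
Setting the coefficient of each power of x to zero and solving order by order (substituting the coefficients already found):
  x^0: 2 a_2 + a_1 + a_0 = 0  ->  2 a_2 = -a_1 - a_0 = -1  ->  a_2 = -1/2
  x^1: 6 a_3 + 2 a_2 + a_1 + 2 a_0 = 0  ->  6 a_3 = -2 a_2 - a_1 - 2 a_0 = 1  ->  a_3 = 1/6
  x^2: 12 a_4 + 3 a_3 + a_2 + 2 a_1 = 0  ->  12 a_4 = -3 a_3 - a_2 - 2 a_1 = -4  ->  a_4 = -1/3
  x^3: 20 a_5 + 4 a_4 + a_3 + 2 a_2 = 0  ->  20 a_5 = -4 a_4 - a_3 - 2 a_2 = 13/6  ->  a_5 = 13/120
Truncated series: y(x) = -1 + 2 x - (1/2) x^2 + (1/6) x^3 - (1/3) x^4 + (13/120) x^5 + O(x^6).

a_0 = -1; a_1 = 2; a_2 = -1/2; a_3 = 1/6; a_4 = -1/3; a_5 = 13/120
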